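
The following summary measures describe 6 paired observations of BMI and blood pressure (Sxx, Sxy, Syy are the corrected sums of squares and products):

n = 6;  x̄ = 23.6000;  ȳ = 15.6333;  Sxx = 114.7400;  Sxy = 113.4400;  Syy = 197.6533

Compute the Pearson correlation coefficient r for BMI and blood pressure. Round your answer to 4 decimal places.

0.7533

r = Sxy/√(Sxx·Syy) = 113.44/√(22678.739642) = 113.44/150.594620 = 0.753281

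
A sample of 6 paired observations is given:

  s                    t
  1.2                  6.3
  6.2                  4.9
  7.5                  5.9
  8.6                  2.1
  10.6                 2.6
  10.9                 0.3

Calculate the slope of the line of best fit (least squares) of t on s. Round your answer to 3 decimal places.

-0.544

n = 6, Σx = 45, Σy = 22.1, Σxy = 131.08, Σx² = 401.26
Sxx = Σx² − (Σx)²/n = 401.26 − 337.5 = 63.76
Sxy = Σxy − (Σx)(Σy)/n = 131.08 − 165.75 = -34.67
b = Sxy/Sxx = -34.67/63.76 = -0.543758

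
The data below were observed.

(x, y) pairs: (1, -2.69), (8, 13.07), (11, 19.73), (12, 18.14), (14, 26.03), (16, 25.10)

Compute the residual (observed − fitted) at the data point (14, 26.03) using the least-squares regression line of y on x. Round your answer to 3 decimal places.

2.315

n = 6, Σx = 62, Σy = 99.38, Σxy = 1302.6, Σx² = 782
Sxx = Σx² − (Σx)²/n = 782 − 640.666667 = 141.333333
Sxy = Σxy − (Σx)(Σy)/n = 1302.6 − 1026.926667 = 275.673333
b = Sxy/Sxx = 275.673333/141.333333 = 1.950519
a = ȳ − b·x̄ = 16.563333 − 1.950519·10.333333 = -3.592028
ŷ(14) = -3.592028 + 1.950519·14 = 23.715236
residual = y − ŷ = 26.03 − 23.715236 = 2.314764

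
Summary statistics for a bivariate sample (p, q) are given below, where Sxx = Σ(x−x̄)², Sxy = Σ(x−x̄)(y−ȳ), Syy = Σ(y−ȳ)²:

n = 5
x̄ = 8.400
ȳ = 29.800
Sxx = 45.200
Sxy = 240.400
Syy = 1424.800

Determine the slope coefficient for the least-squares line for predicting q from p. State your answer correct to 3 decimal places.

5.319

b = Sxy/Sxx = 240.4/45.2 = 5.318584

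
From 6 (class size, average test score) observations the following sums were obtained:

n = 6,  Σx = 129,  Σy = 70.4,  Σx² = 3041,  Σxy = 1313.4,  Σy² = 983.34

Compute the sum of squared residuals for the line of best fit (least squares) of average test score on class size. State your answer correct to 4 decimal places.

Sxx = Σx² − (Σx)²/n = 3041 − 2773.5 = 267.5
Sxy = Σxy − (Σx)(Σy)/n = 1313.4 − 1513.6 = -200.2
Syy = Σy² − (Σy)²/n = 983.34 − 826.026667 = 157.313333
b = Sxy/Sxx = -200.2/267.5 = -0.748411
SSE = Syy − b·Sxy = 157.313333 − (-0.748411)·(-200.2) = 7.481408

7.4814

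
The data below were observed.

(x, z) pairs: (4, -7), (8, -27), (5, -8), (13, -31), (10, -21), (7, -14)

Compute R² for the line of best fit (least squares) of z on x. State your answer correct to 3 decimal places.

0.816

n = 6, Σx = 47, Σy = -108, Σxy = -995, Σx² = 423, Σy² = 2440
Sxx = Σx² − (Σx)²/n = 423 − 368.166667 = 54.833333
Sxy = Σxy − (Σx)(Σy)/n = -995 − (-846) = -149
Syy = Σy² − (Σy)²/n = 2440 − 1944 = 496
R² = Sxy²/(Sxx·Syy) = (-149)²/(54.833333·496) = 0.816293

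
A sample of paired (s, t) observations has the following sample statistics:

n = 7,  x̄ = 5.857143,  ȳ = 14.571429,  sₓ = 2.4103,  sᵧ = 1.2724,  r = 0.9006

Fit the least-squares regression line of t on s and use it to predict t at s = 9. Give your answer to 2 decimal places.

16.07

b = r · sᵧ/sₓ = 0.9006 · 1.2724/2.4103 = 0.475428
a = ȳ − b·x̄ = 14.571429 − 0.475428·5.857143 = 11.786781
ŷ(9) = a + b·9 = 11.786781 + 0.475428·9 = 16.065630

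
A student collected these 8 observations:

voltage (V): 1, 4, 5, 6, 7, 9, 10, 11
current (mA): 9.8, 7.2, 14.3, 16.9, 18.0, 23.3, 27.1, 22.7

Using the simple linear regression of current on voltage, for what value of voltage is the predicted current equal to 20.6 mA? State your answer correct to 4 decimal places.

8.3365

n = 8, Σx = 53, Σy = 139.3, Σxy = 1067.9, Σx² = 429
Sxx = Σx² − (Σx)²/n = 429 − 351.125 = 77.875
Sxy = Σxy − (Σx)(Σy)/n = 1067.9 − 922.8625 = 145.0375
b = Sxy/Sxx = 145.0375/77.875 = 1.862440
a = ȳ − b·x̄ = 17.4125 − 1.862440·6.625 = 5.073836
Set a + b·x = 20.6: x = (20.6 − 5.073836) / 1.862440 = 8.336465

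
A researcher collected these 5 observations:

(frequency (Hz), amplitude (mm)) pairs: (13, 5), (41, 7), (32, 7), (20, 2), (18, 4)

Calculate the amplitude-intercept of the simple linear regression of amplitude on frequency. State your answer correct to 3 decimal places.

1.774

n = 5, Σx = 124, Σy = 25, Σxy = 688, Σx² = 3598
Sxx = Σx² − (Σx)²/n = 3598 − 3075.2 = 522.8
Sxy = Σxy − (Σx)(Σy)/n = 688 − 620 = 68
b = Sxy/Sxx = 68/522.8 = 0.130069
a = ȳ − b·x̄ = 5 − 0.130069·24.8 = 1.774292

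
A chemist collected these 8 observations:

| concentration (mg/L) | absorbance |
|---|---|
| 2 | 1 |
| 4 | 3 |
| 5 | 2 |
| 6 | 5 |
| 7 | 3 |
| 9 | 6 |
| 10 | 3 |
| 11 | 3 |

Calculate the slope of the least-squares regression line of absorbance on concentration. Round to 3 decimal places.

0.244

n = 8, Σx = 54, Σy = 26, Σxy = 192, Σx² = 432
Sxx = Σx² − (Σx)²/n = 432 − 364.5 = 67.5
Sxy = Σxy − (Σx)(Σy)/n = 192 − 175.5 = 16.5
b = Sxy/Sxx = 16.5/67.5 = 0.244444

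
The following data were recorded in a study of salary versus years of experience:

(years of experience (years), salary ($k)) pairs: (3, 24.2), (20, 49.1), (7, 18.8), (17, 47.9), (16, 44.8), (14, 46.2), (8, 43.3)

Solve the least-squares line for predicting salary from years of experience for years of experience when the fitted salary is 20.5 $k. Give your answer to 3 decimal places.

0.782

n = 7, Σx = 85, Σy = 274.3, Σxy = 3710.5, Σx² = 1263
Sxx = Σx² − (Σx)²/n = 1263 − 1032.142857 = 230.857143
Sxy = Σxy − (Σx)(Σy)/n = 3710.5 − 3330.785714 = 379.714286
b = Sxy/Sxx = 379.714286/230.857143 = 1.644802
a = ȳ − b·x̄ = 39.185714 − 1.644802·12.142857 = 19.213119
Set a + b·x = 20.5: x = (20.5 − 19.213119) / 1.644802 = 0.782393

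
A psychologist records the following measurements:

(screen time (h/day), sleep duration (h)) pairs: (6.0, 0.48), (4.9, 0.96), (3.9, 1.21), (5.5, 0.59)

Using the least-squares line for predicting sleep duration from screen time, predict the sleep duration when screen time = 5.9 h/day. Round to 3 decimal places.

n = 4, Σx = 20.3, Σy = 3.24, Σxy = 15.548, Σx² = 105.47
Sxx = Σx² − (Σx)²/n = 105.47 − 103.0225 = 2.4475
Sxy = Σxy − (Σx)(Σy)/n = 15.548 − 16.443 = -0.895
b = Sxy/Sxx = -0.895/2.4475 = -0.365679
a = ȳ − b·x̄ = 0.81 − (-0.365679)·5.075 = 2.665822
ŷ(5.9) = a + b·5.9 = 2.665822 + (-0.365679)·5.9 = 0.508315

0.508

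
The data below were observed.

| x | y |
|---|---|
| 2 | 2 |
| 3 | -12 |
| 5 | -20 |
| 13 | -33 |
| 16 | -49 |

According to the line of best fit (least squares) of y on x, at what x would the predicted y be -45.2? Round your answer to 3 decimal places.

n = 5, Σx = 39, Σy = -112, Σxy = -1345, Σx² = 463
Sxx = Σx² − (Σx)²/n = 463 − 304.2 = 158.8
Sxy = Σxy − (Σx)(Σy)/n = -1345 − (-873.6) = -471.4
b = Sxy/Sxx = -471.4/158.8 = -2.968514
a = ȳ − b·x̄ = -22.4 − (-2.968514)·7.8 = 0.754408
Set a + b·x = -45.2: x = (-45.2 − 0.754408) / (-2.968514) = 15.480611

15.481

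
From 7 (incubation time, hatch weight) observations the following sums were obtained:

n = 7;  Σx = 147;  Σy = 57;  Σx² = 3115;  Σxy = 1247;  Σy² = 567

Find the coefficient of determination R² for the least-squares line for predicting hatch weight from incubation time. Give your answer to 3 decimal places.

Sxx = Σx² − (Σx)²/n = 3115 − 3087 = 28
Sxy = Σxy − (Σx)(Σy)/n = 1247 − 1197 = 50
Syy = Σy² − (Σy)²/n = 567 − 464.142857 = 102.857143
R² = Sxy²/(Sxx·Syy) = (50)²/(28·102.857143) = 0.868056

0.868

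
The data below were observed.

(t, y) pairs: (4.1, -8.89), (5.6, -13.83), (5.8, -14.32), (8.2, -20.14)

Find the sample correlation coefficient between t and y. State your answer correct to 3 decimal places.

-0.995

n = 4, Σx = 23.7, Σy = -57.18, Σxy = -362.101, Σx² = 149.05, Σy² = 880.983
Sxx = Σx² − (Σx)²/n = 149.05 − 140.4225 = 8.6275
Sxy = Σxy − (Σx)(Σy)/n = -362.101 − (-338.7915) = -23.3095
Syy = Σy² − (Σy)²/n = 880.983 − 817.3881 = 63.5949
r = Sxy/√(Sxx·Syy) = -23.3095/√(548.665000) = -23.3095/23.423599 = -0.995129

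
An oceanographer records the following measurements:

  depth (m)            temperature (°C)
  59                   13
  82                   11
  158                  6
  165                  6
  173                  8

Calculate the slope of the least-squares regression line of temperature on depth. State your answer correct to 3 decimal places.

-0.055

n = 5, Σx = 637, Σy = 44, Σxy = 4991, Σx² = 92323
Sxx = Σx² − (Σx)²/n = 92323 − 81153.8 = 11169.2
Sxy = Σxy − (Σx)(Σy)/n = 4991 − 5605.6 = -614.6
b = Sxy/Sxx = -614.6/11169.2 = -0.055026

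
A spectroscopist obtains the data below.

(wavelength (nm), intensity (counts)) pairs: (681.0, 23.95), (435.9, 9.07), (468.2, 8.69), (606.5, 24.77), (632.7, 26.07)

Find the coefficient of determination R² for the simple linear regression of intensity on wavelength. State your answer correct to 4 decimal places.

n = 5, Σx = 2824.3, Σy = 92.55, Σxy = 55849.715, Σx² = 1641132.59, Σy² = 2024.5813
Sxx = Σx² − (Σx)²/n = 1641132.59 − 1595334.098 = 45798.492
Sxy = Σxy − (Σx)(Σy)/n = 55849.715 − 52277.793 = 3571.922
Syy = Σy² − (Σy)²/n = 2024.5813 − 1713.1005 = 311.4808
R² = Sxy²/(Sxx·Syy) = (3571.922)²/(45798.492·311.4808) = 0.894379

0.8944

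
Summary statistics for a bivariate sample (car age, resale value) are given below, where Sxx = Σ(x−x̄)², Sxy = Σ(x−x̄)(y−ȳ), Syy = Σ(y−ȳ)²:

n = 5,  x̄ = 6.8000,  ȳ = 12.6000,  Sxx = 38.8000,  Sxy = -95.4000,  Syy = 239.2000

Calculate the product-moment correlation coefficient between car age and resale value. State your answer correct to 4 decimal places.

-0.9903

r = Sxy/√(Sxx·Syy) = -95.4/√(9280.96) = -95.4/96.337739 = -0.990266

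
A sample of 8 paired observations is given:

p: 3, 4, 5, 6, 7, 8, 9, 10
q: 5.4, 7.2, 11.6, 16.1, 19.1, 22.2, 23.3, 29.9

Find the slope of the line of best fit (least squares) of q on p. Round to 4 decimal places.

n = 8, Σx = 52, Σy = 134.8, Σxy = 1019.6, Σx² = 380
Sxx = Σx² − (Σx)²/n = 380 − 338 = 42
Sxy = Σxy − (Σx)(Σy)/n = 1019.6 − 876.2 = 143.4
b = Sxy/Sxx = 143.4/42 = 3.414286

3.4143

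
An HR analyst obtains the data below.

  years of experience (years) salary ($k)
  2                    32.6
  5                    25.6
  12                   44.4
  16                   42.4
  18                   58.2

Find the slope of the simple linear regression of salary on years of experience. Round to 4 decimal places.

1.5590

n = 5, Σx = 53, Σy = 203.2, Σxy = 2452, Σx² = 753
Sxx = Σx² − (Σx)²/n = 753 − 561.8 = 191.2
Sxy = Σxy − (Σx)(Σy)/n = 2452 − 2153.92 = 298.08
b = Sxy/Sxx = 298.08/191.2 = 1.558996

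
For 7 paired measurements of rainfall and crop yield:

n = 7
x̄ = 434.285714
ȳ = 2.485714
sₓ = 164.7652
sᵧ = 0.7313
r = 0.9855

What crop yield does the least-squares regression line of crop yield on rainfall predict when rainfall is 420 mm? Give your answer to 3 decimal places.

2.423

b = r · sᵧ/sₓ = 0.9855 · 0.7313/164.7652 = 0.004374
a = ȳ − b·x̄ = 2.485714 − 0.004374·434.285714 = 0.586114
ŷ(420) = a + b·420 = 0.586114 + 0.004374·420 = 2.423227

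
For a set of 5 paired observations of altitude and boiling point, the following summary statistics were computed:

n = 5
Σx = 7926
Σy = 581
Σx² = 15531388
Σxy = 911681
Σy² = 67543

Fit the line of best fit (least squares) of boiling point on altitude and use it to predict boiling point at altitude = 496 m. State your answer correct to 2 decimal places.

119.62

Sxx = Σx² − (Σx)²/n = 15531388 − 12564295.2 = 2967092.8
Sxy = Σxy − (Σx)(Σy)/n = 911681 − 921001.2 = -9320.2
b = Sxy/Sxx = -9320.2/2967092.8 = -0.003141
a = ȳ − b·x̄ = 116.2 − (-0.003141)·1585.2 = 121.179413
ŷ(496) = a + b·496 = 121.179413 + (-0.003141)·496 = 119.621383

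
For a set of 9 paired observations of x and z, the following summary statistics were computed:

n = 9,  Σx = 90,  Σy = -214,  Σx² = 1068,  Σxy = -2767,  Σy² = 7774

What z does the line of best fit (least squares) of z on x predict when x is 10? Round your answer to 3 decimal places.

Sxx = Σx² − (Σx)²/n = 1068 − 900 = 168
Sxy = Σxy − (Σx)(Σy)/n = -2767 − (-2140) = -627
b = Sxy/Sxx = -627/168 = -3.732143
a = ȳ − b·x̄ = -23.777778 − (-3.732143)·10 = 13.543651
ŷ(10) = a + b·10 = 13.543651 + (-3.732143)·10 = -23.777778

-23.778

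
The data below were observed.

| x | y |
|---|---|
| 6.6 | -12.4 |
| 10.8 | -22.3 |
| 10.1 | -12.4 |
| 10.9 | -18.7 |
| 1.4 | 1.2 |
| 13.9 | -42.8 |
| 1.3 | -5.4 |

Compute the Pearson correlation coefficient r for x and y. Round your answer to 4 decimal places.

-0.8748

n = 7, Σx = 55, Σy = -112.8, Σxy = -1252.01, Σx² = 577.88, Σy² = 3016.94
Sxx = Σx² − (Σx)²/n = 577.88 − 432.142857 = 145.737143
Sxy = Σxy − (Σx)(Σy)/n = -1252.01 − (-886.285714) = -365.724286
Syy = Σy² − (Σy)²/n = 3016.94 − 1817.691429 = 1199.248571
r = Sxy/√(Sxx·Syy) = -365.724286/√(174775.060376) = -365.724286/418.061073 = -0.874811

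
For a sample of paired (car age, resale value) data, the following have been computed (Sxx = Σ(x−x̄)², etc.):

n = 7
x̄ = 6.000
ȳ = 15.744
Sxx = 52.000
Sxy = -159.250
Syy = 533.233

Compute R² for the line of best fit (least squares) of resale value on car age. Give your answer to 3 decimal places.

0.915

R² = Sxy²/(Sxx·Syy) = (-159.25)²/(52·533.233) = 0.914615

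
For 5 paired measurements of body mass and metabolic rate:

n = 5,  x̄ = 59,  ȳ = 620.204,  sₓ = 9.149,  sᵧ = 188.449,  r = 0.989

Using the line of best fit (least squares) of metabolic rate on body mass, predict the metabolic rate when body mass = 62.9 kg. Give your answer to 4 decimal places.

699.6517

b = r · sᵧ/sₓ = 0.989 · 188.449/9.149 = 20.371195
a = ȳ − b·x̄ = 620.204 − 20.371195·59 = -581.696492
ŷ(62.9) = a + b·62.9 = -581.696492 + 20.371195·62.9 = 699.651660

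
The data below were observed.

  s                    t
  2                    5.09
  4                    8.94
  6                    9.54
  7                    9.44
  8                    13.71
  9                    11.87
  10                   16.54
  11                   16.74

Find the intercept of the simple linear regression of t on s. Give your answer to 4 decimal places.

2.6168

n = 8, Σx = 57, Σy = 91.87, Σxy = 735.31, Σx² = 471
Sxx = Σx² − (Σx)²/n = 471 − 406.125 = 64.875
Sxy = Σxy − (Σx)(Σy)/n = 735.31 − 654.57375 = 80.73625
b = Sxy/Sxx = 80.73625/64.875 = 1.244489
a = ȳ − b·x̄ = 11.48375 − 1.244489·7.125 = 2.616763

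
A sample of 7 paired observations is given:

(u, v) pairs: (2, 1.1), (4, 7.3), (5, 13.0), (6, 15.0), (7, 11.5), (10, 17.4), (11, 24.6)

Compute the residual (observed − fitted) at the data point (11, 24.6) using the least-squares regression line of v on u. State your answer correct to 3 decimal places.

n = 7, Σx = 45, Σy = 89.9, Σxy = 711.5, Σx² = 351
Sxx = Σx² − (Σx)²/n = 351 − 289.285714 = 61.714286
Sxy = Σxy − (Σx)(Σy)/n = 711.5 − 577.928571 = 133.571429
b = Sxy/Sxx = 133.571429/61.714286 = 2.164352
a = ȳ − b·x̄ = 12.842857 − 2.164352·6.428571 = -1.070833
ŷ(11) = -1.070833 + 2.164352·11 = 22.737037
residual = y − ŷ = 24.6 − 22.737037 = 1.862963

1.863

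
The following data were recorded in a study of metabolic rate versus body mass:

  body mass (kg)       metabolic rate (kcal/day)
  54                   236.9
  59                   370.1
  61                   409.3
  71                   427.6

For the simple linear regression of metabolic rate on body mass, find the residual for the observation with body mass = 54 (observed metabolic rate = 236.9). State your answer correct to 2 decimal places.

n = 4, Σx = 245, Σy = 1443.9, Σxy = 89955.4, Σx² = 15159
Sxx = Σx² − (Σx)²/n = 15159 − 15006.25 = 152.75
Sxy = Σxy − (Σx)(Σy)/n = 89955.4 − 88438.875 = 1516.525
b = Sxy/Sxx = 1516.525/152.75 = 9.928151
a = ȳ − b·x̄ = 360.975 − 9.928151·61.25 = -247.124223
ŷ(54) = -247.124223 + 9.928151·54 = 288.995908
residual = y − ŷ = 236.9 − 288.995908 = -52.095908

-52.10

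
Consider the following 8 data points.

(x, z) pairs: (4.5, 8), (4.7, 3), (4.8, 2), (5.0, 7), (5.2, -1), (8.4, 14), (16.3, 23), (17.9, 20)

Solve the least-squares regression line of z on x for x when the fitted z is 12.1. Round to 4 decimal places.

10.1915

n = 8, Σx = 66.8, Σy = 76, Σxy = 940, Σx² = 774.08
Sxx = Σx² − (Σx)²/n = 774.08 − 557.78 = 216.3
Sxy = Σxy − (Σx)(Σy)/n = 940 − 634.6 = 305.4
b = Sxy/Sxx = 305.4/216.3 = 1.411928
a = ȳ − b·x̄ = 9.5 − 1.411928·8.35 = -2.289598
Set a + b·x = 12.1: x = (12.1 − (-2.289598)) / 1.411928 = 10.191454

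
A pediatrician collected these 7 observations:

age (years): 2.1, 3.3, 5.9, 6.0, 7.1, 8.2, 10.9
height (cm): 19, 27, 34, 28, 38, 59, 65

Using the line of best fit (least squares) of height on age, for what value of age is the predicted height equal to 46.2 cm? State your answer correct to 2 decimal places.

7.63

n = 7, Σx = 43.5, Σy = 270, Σxy = 1959.7, Σx² = 322.57
Sxx = Σx² − (Σx)²/n = 322.57 − 270.321429 = 52.248571
Sxy = Σxy − (Σx)(Σy)/n = 1959.7 − 1677.857143 = 281.842857
b = Sxy/Sxx = 281.842857/52.248571 = 5.394269
a = ȳ − b·x̄ = 38.571429 − 5.394269·6.214286 = 5.049899
Set a + b·x = 46.2: x = (46.2 − 5.049899) / 5.394269 = 7.628485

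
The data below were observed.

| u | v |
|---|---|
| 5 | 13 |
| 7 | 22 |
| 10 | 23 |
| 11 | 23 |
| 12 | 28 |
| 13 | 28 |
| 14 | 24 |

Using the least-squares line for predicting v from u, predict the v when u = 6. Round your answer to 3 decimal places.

n = 7, Σx = 72, Σy = 161, Σxy = 1738, Σx² = 804
Sxx = Σx² − (Σx)²/n = 804 − 740.571429 = 63.428571
Sxy = Σxy − (Σx)(Σy)/n = 1738 − 1656 = 82
b = Sxy/Sxx = 82/63.428571 = 1.292793
a = ȳ − b·x̄ = 23 − 1.292793·10.285714 = 9.702703
ŷ(6) = a + b·6 = 9.702703 + 1.292793·6 = 17.459459

17.459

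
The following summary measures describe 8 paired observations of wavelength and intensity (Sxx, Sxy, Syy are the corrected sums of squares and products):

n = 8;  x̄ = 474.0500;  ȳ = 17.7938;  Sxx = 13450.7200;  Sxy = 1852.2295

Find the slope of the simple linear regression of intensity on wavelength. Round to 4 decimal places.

b = Sxy/Sxx = 1852.2295/13450.72 = 0.137705

0.1377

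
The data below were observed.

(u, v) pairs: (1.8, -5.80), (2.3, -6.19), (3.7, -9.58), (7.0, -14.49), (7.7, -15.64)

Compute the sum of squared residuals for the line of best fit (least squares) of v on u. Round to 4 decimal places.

0.5544

n = 5, Σx = 22.5, Σy = -51.7, Σxy = -281.981, Σx² = 130.51, Σy² = 618.3022
Sxx = Σx² − (Σx)²/n = 130.51 − 101.25 = 29.26
Sxy = Σxy − (Σx)(Σy)/n = -281.981 − (-232.65) = -49.331
Syy = Σy² − (Σy)²/n = 618.3022 − 534.578 = 83.7242
b = Sxy/Sxx = -49.331/29.26 = -1.685954
SSE = Syy − b·Sxy = 83.7242 − (-1.685954)·(-49.331) = 0.554427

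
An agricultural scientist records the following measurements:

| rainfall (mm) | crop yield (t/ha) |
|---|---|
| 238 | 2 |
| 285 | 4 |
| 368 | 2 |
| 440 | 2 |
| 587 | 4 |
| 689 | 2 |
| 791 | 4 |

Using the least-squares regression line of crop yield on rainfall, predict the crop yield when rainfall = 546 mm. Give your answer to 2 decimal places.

2.95

n = 7, Σx = 3398, Σy = 20, Σxy = 10122, Σx² = 1911864
Sxx = Σx² − (Σx)²/n = 1911864 − 1649486.285714 = 262377.714286
Sxy = Σxy − (Σx)(Σy)/n = 10122 − 9708.571429 = 413.428571
b = Sxy/Sxx = 413.428571/262377.714286 = 0.001576
a = ȳ − b·x̄ = 2.857143 − 0.001576·485.428571 = 2.092253
ŷ(546) = a + b·546 = 2.092253 + 0.001576·546 = 2.952585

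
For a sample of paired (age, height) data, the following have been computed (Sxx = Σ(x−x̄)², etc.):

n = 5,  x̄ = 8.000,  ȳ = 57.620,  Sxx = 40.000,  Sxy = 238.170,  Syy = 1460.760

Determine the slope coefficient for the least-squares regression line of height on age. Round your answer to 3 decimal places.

5.954

b = Sxy/Sxx = 238.17/40 = 5.95425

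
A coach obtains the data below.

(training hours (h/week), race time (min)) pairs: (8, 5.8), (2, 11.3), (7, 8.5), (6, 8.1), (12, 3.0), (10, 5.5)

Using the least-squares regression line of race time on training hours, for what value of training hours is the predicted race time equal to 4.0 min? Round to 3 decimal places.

11.229

n = 6, Σx = 45, Σy = 42.2, Σxy = 268.1, Σx² = 397
Sxx = Σx² − (Σx)²/n = 397 − 337.5 = 59.5
Sxy = Σxy − (Σx)(Σy)/n = 268.1 − 316.5 = -48.4
b = Sxy/Sxx = -48.4/59.5 = -0.813445
a = ȳ − b·x̄ = 7.033333 − (-0.813445)·7.5 = 13.134174
Set a + b·x = 4.0: x = (4.0 − 13.134174) / (-0.813445) = 11.228994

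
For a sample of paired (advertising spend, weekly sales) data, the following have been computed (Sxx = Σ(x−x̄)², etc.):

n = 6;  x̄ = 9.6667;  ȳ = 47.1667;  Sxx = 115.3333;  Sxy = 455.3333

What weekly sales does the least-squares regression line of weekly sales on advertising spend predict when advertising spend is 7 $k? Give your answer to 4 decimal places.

36.6386

b = Sxy/Sxx = 455.3333/115.3333 = 3.947978
a = ȳ − b·x̄ = 47.1667 − 3.947978·9.6667 = 9.002784
ŷ(7) = a + b·7 = 9.002784 + 3.947978·7 = 36.638628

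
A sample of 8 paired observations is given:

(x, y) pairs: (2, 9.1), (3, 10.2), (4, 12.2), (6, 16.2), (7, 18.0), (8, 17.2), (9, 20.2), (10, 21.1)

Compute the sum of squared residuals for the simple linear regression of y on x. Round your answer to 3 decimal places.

n = 8, Σx = 49, Σy = 124.2, Σxy = 851.2, Σx² = 359, Σy² = 2071.22
Sxx = Σx² − (Σx)²/n = 359 − 300.125 = 58.875
Sxy = Σxy − (Σx)(Σy)/n = 851.2 − 760.725 = 90.475
Syy = Σy² − (Σy)²/n = 2071.22 − 1928.205 = 143.015
b = Sxy/Sxx = 90.475/58.875 = 1.536730
SSE = Syy − b·Sxy = 143.015 − 1.536730·90.475 = 3.979321

3.979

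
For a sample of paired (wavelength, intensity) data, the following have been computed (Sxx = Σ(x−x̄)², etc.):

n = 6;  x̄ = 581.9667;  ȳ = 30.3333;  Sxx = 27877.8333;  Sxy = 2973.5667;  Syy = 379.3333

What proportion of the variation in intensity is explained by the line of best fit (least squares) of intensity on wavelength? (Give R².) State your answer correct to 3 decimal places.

R² = Sxy²/(Sxx·Syy) = (2973.5667)²/(27877.8333·379.3333) = 0.836133

0.836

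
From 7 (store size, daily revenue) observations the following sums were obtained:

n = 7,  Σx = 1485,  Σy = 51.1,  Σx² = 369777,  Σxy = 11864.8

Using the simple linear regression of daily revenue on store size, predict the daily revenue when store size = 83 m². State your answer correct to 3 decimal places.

Sxx = Σx² − (Σx)²/n = 369777 − 315032.142857 = 54744.857143
Sxy = Σxy − (Σx)(Σy)/n = 11864.8 − 10840.5 = 1024.3
b = Sxy/Sxx = 1024.3/54744.857143 = 0.018710
a = ȳ − b·x̄ = 7.3 − 0.018710·212.142857 = 3.330715
ŷ(83) = a + b·83 = 3.330715 + 0.018710·83 = 4.883681

4.884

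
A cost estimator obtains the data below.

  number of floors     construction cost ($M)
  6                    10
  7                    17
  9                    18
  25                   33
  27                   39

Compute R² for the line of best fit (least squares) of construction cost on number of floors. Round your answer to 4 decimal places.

n = 5, Σx = 74, Σy = 117, Σxy = 2219, Σx² = 1520, Σy² = 3323
Sxx = Σx² − (Σx)²/n = 1520 − 1095.2 = 424.8
Sxy = Σxy − (Σx)(Σy)/n = 2219 − 1731.6 = 487.4
Syy = Σy² − (Σy)²/n = 3323 − 2737.8 = 585.2
R² = Sxy²/(Sxx·Syy) = (487.4)²/(424.8·585.2) = 0.955613

0.9556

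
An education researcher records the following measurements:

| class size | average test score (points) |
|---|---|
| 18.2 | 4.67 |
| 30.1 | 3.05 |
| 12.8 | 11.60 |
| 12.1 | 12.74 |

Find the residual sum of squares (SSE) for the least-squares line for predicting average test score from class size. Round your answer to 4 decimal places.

n = 4, Σx = 73.2, Σy = 32.06, Σxy = 479.433, Σx² = 1547.5, Σy² = 327.979
Sxx = Σx² − (Σx)²/n = 1547.5 − 1339.56 = 207.94
Sxy = Σxy − (Σx)(Σy)/n = 479.433 − 586.698 = -107.265
Syy = Σy² − (Σy)²/n = 327.979 − 256.9609 = 71.0181
b = Sxy/Sxx = -107.265/207.94 = -0.515846
SSE = Syy − b·Sxy = 71.0181 − (-0.515846)·(-107.265) = 15.685888

15.6859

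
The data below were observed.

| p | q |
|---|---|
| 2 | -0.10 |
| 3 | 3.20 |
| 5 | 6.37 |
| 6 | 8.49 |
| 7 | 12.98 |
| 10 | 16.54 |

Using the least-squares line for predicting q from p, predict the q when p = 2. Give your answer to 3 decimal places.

0.550

n = 6, Σx = 33, Σy = 47.48, Σxy = 348.45, Σx² = 223
Sxx = Σx² − (Σx)²/n = 223 − 181.5 = 41.5
Sxy = Σxy − (Σx)(Σy)/n = 348.45 − 261.14 = 87.31
b = Sxy/Sxx = 87.31/41.5 = 2.103855
a = ȳ − b·x̄ = 7.913333 − 2.103855·5.5 = -3.657871
ŷ(2) = a + b·2 = -3.657871 + 2.103855·2 = 0.549839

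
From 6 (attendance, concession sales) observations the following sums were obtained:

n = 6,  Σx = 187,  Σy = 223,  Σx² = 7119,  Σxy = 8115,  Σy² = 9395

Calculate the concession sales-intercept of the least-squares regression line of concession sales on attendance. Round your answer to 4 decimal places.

9.0422

Sxx = Σx² − (Σx)²/n = 7119 − 5828.166667 = 1290.833333
Sxy = Σxy − (Σx)(Σy)/n = 8115 − 6950.166667 = 1164.833333
b = Sxy/Sxx = 1164.833333/1290.833333 = 0.902389
a = ȳ − b·x̄ = 37.166667 − 0.902389·31.166667 = 9.042221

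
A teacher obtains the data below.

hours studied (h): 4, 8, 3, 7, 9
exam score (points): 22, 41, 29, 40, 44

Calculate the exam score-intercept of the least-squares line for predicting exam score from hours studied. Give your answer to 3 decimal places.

n = 5, Σx = 31, Σy = 176, Σxy = 1179, Σx² = 219
Sxx = Σx² − (Σx)²/n = 219 − 192.2 = 26.8
Sxy = Σxy − (Σx)(Σy)/n = 1179 − 1091.2 = 87.8
b = Sxy/Sxx = 87.8/26.8 = 3.276119
a = ȳ − b·x̄ = 35.2 − 3.276119·6.2 = 14.888060

14.888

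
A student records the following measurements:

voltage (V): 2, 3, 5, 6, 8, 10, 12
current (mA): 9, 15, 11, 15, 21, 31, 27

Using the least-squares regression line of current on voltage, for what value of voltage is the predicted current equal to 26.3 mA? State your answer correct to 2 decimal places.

10.44

n = 7, Σx = 46, Σy = 129, Σxy = 1010, Σx² = 382
Sxx = Σx² − (Σx)²/n = 382 − 302.285714 = 79.714286
Sxy = Σxy − (Σx)(Σy)/n = 1010 − 847.714286 = 162.285714
b = Sxy/Sxx = 162.285714/79.714286 = 2.035842
a = ȳ − b·x̄ = 18.428571 − 2.035842·6.571429 = 5.050179
Set a + b·x = 26.3: x = (26.3 − 5.050179) / 2.035842 = 10.437852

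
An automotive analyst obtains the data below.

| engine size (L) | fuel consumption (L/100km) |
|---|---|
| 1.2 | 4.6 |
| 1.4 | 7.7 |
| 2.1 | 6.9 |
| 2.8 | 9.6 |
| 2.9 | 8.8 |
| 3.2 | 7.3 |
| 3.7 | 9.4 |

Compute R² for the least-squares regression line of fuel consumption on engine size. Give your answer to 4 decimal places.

n = 7, Σx = 17.3, Σy = 54.3, Σxy = 141.33, Σx² = 47.99, Σy² = 439.31
Sxx = Σx² − (Σx)²/n = 47.99 − 42.755714 = 5.234286
Sxy = Σxy − (Σx)(Σy)/n = 141.33 − 134.198571 = 7.131429
Syy = Σy² − (Σy)²/n = 439.31 − 421.212857 = 18.097143
R² = Sxy²/(Sxx·Syy) = (7.131429)²/(5.234286·18.097143) = 0.536890

0.5369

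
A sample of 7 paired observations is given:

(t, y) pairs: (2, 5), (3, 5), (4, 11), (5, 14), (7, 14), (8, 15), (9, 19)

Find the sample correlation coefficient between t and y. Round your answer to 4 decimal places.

0.9337

n = 7, Σx = 38, Σy = 83, Σxy = 528, Σx² = 248, Σy² = 1149
Sxx = Σx² − (Σx)²/n = 248 − 206.285714 = 41.714286
Sxy = Σxy − (Σx)(Σy)/n = 528 − 450.571429 = 77.428571
Syy = Σy² − (Σy)²/n = 1149 − 984.142857 = 164.857143
r = Sxy/√(Sxx·Syy) = 77.428571/√(6876.897959) = 77.428571/82.927064 = 0.933695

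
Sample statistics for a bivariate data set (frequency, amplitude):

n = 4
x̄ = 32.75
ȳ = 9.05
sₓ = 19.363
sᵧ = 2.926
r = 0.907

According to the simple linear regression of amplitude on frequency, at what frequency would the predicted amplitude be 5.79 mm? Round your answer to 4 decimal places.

b = r · sᵧ/sₓ = 0.907 · 2.926/19.363 = 0.137059
a = ȳ − b·x̄ = 9.05 − 0.137059·32.75 = 4.561303
Set a + b·x = 5.79: x = (5.79 − 4.561303) / 0.137059 = 8.964700

8.9647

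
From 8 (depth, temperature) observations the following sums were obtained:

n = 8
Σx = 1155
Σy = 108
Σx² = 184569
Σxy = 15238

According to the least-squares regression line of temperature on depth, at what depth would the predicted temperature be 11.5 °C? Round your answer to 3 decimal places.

244.888

Sxx = Σx² − (Σx)²/n = 184569 − 166753.125 = 17815.875
Sxy = Σxy − (Σx)(Σy)/n = 15238 − 15592.5 = -354.5
b = Sxy/Sxx = -354.5/17815.875 = -0.019898
a = ȳ − b·x̄ = 13.5 − (-0.019898)·144.375 = 16.372771
Set a + b·x = 11.5: x = (11.5 − 16.372771) / (-0.019898) = 244.887694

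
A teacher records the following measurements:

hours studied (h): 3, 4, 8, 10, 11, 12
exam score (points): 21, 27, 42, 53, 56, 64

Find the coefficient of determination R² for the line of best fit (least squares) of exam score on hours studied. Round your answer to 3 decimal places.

0.992

n = 6, Σx = 48, Σy = 263, Σxy = 2421, Σx² = 454, Σy² = 12975
Sxx = Σx² − (Σx)²/n = 454 − 384 = 70
Sxy = Σxy − (Σx)(Σy)/n = 2421 − 2104 = 317
Syy = Σy² − (Σy)²/n = 12975 − 11528.166667 = 1446.833333
R² = Sxy²/(Sxx·Syy) = (317)²/(70·1446.833333) = 0.992206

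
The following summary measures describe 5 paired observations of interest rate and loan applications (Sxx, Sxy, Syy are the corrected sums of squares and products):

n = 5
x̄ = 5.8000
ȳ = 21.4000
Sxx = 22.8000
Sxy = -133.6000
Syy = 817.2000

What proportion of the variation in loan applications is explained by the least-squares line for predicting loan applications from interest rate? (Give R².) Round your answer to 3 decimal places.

0.958

R² = Sxy²/(Sxx·Syy) = (-133.6)²/(22.8·817.2) = 0.957965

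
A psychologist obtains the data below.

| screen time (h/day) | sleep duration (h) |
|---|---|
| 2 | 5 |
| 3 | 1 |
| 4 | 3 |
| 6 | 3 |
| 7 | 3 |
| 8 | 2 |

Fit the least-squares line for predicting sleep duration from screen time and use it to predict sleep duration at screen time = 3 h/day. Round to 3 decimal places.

n = 6, Σx = 30, Σy = 17, Σxy = 80, Σx² = 178
Sxx = Σx² − (Σx)²/n = 178 − 150 = 28
Sxy = Σxy − (Σx)(Σy)/n = 80 − 85 = -5
b = Sxy/Sxx = -5/28 = -0.178571
a = ȳ − b·x̄ = 2.833333 − (-0.178571)·5 = 3.726190
ŷ(3) = a + b·3 = 3.726190 + (-0.178571)·3 = 3.190476

3.190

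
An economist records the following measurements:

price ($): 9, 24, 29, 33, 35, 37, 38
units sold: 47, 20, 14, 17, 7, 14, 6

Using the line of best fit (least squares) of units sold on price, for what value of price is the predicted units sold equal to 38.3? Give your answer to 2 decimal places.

n = 7, Σx = 205, Σy = 125, Σxy = 2861, Σx² = 6625
Sxx = Σx² − (Σx)²/n = 6625 − 6003.571429 = 621.428571
Sxy = Σxy − (Σx)(Σy)/n = 2861 − 3660.714286 = -799.714286
b = Sxy/Sxx = -799.714286/621.428571 = -1.286897
a = ȳ − b·x̄ = 17.857143 − (-1.286897)·29.285714 = 55.544828
Set a + b·x = 38.3: x = (38.3 − 55.544828) / (-1.286897) = 13.400322

13.40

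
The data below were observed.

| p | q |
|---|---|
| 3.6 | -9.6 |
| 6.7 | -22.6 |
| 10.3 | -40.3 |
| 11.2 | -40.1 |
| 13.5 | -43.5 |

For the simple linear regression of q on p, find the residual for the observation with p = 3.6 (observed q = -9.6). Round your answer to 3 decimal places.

1.713

n = 5, Σx = 45.3, Σy = -156.1, Σxy = -1637.44, Σx² = 471.63
Sxx = Σx² − (Σx)²/n = 471.63 − 410.418 = 61.212
Sxy = Σxy − (Σx)(Σy)/n = -1637.44 − (-1414.266) = -223.174
b = Sxy/Sxx = -223.174/61.212 = -3.645919
a = ȳ − b·x̄ = -31.22 − (-3.645919)·9.06 = 1.812027
ŷ(3.6) = 1.812027 + (-3.645919)·3.6 = -11.313282
residual = y − ŷ = -9.6 − (-11.313282) = 1.713282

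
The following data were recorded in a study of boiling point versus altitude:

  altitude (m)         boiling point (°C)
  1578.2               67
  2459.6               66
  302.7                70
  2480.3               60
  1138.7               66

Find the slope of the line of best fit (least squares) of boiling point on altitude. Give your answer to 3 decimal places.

n = 5, Σx = 7959.5, Σy = 329, Σxy = 513234.2, Σx² = 16080500.47
Sxx = Σx² − (Σx)²/n = 16080500.47 − 12670728.05 = 3409772.42
Sxy = Σxy − (Σx)(Σy)/n = 513234.2 − 523735.1 = -10500.9
b = Sxy/Sxx = -10500.9/3409772.42 = -0.003080

-0.003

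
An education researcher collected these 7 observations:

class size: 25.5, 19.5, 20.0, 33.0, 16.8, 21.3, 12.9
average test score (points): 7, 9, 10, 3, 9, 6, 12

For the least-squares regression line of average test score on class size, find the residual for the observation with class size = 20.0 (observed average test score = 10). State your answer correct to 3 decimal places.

1.460

n = 7, Σx = 149, Σy = 56, Σxy = 1086.8, Σx² = 3421.84
Sxx = Σx² − (Σx)²/n = 3421.84 − 3171.571429 = 250.268571
Sxy = Σxy − (Σx)(Σy)/n = 1086.8 − 1192 = -105.2
b = Sxy/Sxx = -105.2/250.268571 = -0.420348
a = ȳ − b·x̄ = 8 − (-0.420348)·21.285714 = 16.947416
ŷ(20.0) = 16.947416 + (-0.420348)·20 = 8.540448
residual = y − ŷ = 10 − 8.540448 = 1.459552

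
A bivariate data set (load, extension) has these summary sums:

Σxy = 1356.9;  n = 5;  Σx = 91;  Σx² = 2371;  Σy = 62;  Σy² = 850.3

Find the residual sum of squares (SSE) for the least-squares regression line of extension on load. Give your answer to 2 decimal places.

Sxx = Σx² − (Σx)²/n = 2371 − 1656.2 = 714.8
Sxy = Σxy − (Σx)(Σy)/n = 1356.9 − 1128.4 = 228.5
Syy = Σy² − (Σy)²/n = 850.3 − 768.8 = 81.5
b = Sxy/Sxx = 228.5/714.8 = 0.319670
SSE = Syy − b·Sxy = 81.5 − 0.319670·228.5 = 8.455442

8.46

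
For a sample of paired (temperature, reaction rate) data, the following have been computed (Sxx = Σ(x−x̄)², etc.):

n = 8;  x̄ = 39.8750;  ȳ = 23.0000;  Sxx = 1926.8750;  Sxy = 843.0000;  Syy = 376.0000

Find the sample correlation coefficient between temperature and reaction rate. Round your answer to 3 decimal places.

0.990

r = Sxy/√(Sxx·Syy) = 843/√(724505) = 843/851.178595 = 0.990391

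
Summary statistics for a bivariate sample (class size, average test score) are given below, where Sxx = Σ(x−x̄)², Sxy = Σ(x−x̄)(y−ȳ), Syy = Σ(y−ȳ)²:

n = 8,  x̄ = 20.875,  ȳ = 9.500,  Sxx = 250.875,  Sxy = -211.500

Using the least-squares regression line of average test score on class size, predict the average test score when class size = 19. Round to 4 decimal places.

11.0807

b = Sxy/Sxx = -211.5/250.875 = -0.843049
a = ȳ − b·x̄ = 9.5 − (-0.843049)·20.875 = 27.098655
ŷ(19) = a + b·19 = 27.098655 + (-0.843049)·19 = 11.080717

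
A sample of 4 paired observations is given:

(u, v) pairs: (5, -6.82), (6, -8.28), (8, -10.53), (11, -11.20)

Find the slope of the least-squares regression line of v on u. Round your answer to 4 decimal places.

n = 4, Σx = 30, Σy = -36.83, Σxy = -291.22, Σx² = 246
Sxx = Σx² − (Σx)²/n = 246 − 225 = 21
Sxy = Σxy − (Σx)(Σy)/n = -291.22 − (-276.225) = -14.995
b = Sxy/Sxx = -14.995/21 = -0.714048

-0.7140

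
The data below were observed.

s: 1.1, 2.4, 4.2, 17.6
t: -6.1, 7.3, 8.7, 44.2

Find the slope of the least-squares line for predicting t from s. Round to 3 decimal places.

2.771

n = 4, Σx = 25.3, Σy = 54.1, Σxy = 825.27, Σx² = 334.37
Sxx = Σx² − (Σx)²/n = 334.37 − 160.0225 = 174.3475
Sxy = Σxy − (Σx)(Σy)/n = 825.27 − 342.1825 = 483.0875
b = Sxy/Sxx = 483.0875/174.3475 = 2.770831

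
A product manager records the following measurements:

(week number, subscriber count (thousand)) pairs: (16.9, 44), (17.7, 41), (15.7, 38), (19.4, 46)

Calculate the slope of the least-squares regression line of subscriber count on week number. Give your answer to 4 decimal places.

n = 4, Σx = 69.7, Σy = 169, Σxy = 2958.3, Σx² = 1221.75
Sxx = Σx² − (Σx)²/n = 1221.75 − 1214.5225 = 7.2275
Sxy = Σxy − (Σx)(Σy)/n = 2958.3 − 2944.825 = 13.475
b = Sxy/Sxx = 13.475/7.2275 = 1.864407

1.8644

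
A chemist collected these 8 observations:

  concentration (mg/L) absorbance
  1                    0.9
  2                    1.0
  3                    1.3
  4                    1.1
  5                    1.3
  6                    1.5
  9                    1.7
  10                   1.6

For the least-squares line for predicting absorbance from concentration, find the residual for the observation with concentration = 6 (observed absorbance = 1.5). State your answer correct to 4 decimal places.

n = 8, Σx = 40, Σy = 10.4, Σxy = 58, Σx² = 272
Sxx = Σx² − (Σx)²/n = 272 − 200 = 72
Sxy = Σxy − (Σx)(Σy)/n = 58 − 52 = 6
b = Sxy/Sxx = 6/72 = 0.083333
a = ȳ − b·x̄ = 1.3 − 0.083333·5 = 0.883333
ŷ(6) = 0.883333 + 0.083333·6 = 1.383333
residual = y − ŷ = 1.5 − 1.383333 = 0.116667

0.1167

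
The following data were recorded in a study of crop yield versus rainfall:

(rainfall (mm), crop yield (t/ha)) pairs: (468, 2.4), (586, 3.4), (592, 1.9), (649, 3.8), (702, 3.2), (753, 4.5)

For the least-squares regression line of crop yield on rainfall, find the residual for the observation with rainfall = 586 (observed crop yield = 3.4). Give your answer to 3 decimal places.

n = 6, Σx = 3750, Σy = 19.2, Σxy = 12341.5, Σx² = 2393898
Sxx = Σx² − (Σx)²/n = 2393898 − 2343750 = 50148
Sxy = Σxy − (Σx)(Σy)/n = 12341.5 − 12000 = 341.5
b = Sxy/Sxx = 341.5/50148 = 0.006810
a = ȳ − b·x̄ = 3.2 − 0.006810·625 = -1.056152
ŷ(586) = -1.056152 + 0.006810·586 = 2.934416
residual = y − ŷ = 3.4 − 2.934416 = 0.465584

0.466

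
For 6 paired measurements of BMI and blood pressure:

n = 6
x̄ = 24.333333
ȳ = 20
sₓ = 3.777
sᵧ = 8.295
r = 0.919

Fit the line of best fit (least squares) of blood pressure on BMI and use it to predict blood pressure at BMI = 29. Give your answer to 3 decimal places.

29.419

b = r · sᵧ/sₓ = 0.919 · 8.295/3.777 = 2.018296
a = ȳ − b·x̄ = 20 − 2.018296·24.333333 = -29.111875
ŷ(29) = a + b·29 = -29.111875 + 2.018296·29 = 29.418717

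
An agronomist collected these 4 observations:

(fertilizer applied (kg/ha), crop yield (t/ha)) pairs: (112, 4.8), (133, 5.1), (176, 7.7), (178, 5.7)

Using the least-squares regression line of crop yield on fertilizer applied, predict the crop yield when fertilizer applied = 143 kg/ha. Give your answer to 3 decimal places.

n = 4, Σx = 599, Σy = 23.3, Σxy = 3585.7, Σx² = 92893
Sxx = Σx² − (Σx)²/n = 92893 − 89700.25 = 3192.75
Sxy = Σxy − (Σx)(Σy)/n = 3585.7 − 3489.175 = 96.525
b = Sxy/Sxx = 96.525/3192.75 = 0.030233
a = ȳ − b·x̄ = 5.825 − 0.030233·149.75 = 1.297674
ŷ(143) = a + b·143 = 1.297674 + 0.030233·143 = 5.620930

5.621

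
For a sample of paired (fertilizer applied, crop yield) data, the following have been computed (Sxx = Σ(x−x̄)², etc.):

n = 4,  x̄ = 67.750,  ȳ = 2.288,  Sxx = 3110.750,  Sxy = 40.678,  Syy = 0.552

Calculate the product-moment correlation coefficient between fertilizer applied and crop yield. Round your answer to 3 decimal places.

r = Sxy/√(Sxx·Syy) = 40.678/√(1717.134) = 40.678/41.438316 = 0.981652

0.982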